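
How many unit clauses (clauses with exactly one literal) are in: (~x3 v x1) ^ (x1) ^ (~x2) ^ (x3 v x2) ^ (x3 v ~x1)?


A unit clause contains exactly one literal.
Unit clauses found: (x1), (~x2).
Count = 2.

2


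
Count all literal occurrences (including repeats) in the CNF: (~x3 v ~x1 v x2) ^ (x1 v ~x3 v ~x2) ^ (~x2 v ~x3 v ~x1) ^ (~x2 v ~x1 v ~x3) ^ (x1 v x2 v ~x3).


Clause lengths: 3, 3, 3, 3, 3.
Sum = 3 + 3 + 3 + 3 + 3 = 15.

15


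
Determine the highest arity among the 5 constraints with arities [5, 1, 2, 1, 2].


The arities are: 5, 1, 2, 1, 2.
Scan for the maximum value.
Maximum arity = 5.

5


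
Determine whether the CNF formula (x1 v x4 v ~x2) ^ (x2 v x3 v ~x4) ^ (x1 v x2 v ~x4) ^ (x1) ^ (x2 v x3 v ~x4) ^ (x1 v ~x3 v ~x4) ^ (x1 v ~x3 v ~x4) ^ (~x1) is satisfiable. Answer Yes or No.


Check all 16 possible truth assignments.
Number of satisfying assignments found: 0.
The formula is unsatisfiable.

No


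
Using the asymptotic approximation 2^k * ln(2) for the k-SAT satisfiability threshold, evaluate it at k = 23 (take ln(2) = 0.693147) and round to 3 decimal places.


Using the asymptotic formula: threshold ~ 2^k * ln(2).
2^23 = 8388608.
8388608 * 0.693147 = 5814538.469.

5814538.469


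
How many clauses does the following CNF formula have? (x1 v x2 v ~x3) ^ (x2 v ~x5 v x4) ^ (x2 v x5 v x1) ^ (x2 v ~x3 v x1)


Each group enclosed in parentheses joined by ^ is one clause.
Counting the conjuncts: 4 clauses.

4


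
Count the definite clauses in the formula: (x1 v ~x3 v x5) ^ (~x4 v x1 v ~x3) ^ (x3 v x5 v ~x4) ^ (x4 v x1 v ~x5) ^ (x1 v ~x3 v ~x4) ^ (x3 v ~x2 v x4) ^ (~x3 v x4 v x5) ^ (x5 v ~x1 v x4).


A definite clause has exactly one positive literal.
Clause 1: 2 positive -> not definite
Clause 2: 1 positive -> definite
Clause 3: 2 positive -> not definite
Clause 4: 2 positive -> not definite
Clause 5: 1 positive -> definite
Clause 6: 2 positive -> not definite
Clause 7: 2 positive -> not definite
Clause 8: 2 positive -> not definite
Definite clause count = 2.

2


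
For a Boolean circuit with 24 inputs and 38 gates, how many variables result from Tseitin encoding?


The Tseitin transformation introduces one auxiliary variable per gate.
Total variables = inputs + gates = 24 + 38 = 62.

62


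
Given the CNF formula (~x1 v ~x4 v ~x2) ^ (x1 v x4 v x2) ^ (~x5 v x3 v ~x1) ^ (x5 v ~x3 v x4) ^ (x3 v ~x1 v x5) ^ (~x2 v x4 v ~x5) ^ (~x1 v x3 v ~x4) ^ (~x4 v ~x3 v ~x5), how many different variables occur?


Identify each distinct variable in the formula.
Variables found: x1, x2, x3, x4, x5.
Total distinct variables = 5.

5


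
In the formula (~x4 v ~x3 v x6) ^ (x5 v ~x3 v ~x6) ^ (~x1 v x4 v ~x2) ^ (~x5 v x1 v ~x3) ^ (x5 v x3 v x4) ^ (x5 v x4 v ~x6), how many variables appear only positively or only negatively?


A pure literal appears in only one polarity across all clauses.
Pure literals: x2 (negative only).
Count = 1.

1


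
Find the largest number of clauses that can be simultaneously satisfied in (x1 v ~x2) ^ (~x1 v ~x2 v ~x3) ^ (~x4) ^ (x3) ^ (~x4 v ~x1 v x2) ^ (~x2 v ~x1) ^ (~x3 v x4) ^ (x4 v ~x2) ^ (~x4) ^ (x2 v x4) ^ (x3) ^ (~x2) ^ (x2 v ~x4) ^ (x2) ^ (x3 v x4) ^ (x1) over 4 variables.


Enumerate all 16 truth assignments.
For each, count how many of the 16 clauses are satisfied.
The formula is not fully satisfiable, so the maximum is below 16.
Maximum simultaneously satisfiable clauses = 13.

13


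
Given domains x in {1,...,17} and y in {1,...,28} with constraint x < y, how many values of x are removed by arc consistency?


For the constraint x < y, x needs a supporting value in y's domain.
x can be at most 27 (one less than y's maximum).
Valid x values from domain: 17 out of 17.
Pruned = 17 - 17 = 0.

0


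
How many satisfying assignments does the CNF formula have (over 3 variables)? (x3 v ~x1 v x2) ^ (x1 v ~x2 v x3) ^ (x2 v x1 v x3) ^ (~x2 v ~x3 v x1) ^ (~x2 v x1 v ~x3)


Enumerate all 8 truth assignments over 3 variables.
Test each against every clause.
Satisfying assignments found: 4.

4


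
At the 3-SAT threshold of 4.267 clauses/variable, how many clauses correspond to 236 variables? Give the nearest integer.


The 3-SAT phase transition occurs at approximately 4.267 clauses per variable.
m = 4.267 * 236 = 1007.012.
Rounded to nearest integer: 1007.

1007


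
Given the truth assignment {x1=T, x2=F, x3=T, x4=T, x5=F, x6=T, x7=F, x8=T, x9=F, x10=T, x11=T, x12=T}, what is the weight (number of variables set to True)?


The weight is the number of variables assigned True.
True variables: x1, x3, x4, x6, x8, x10, x11, x12.
Weight = 8.

8


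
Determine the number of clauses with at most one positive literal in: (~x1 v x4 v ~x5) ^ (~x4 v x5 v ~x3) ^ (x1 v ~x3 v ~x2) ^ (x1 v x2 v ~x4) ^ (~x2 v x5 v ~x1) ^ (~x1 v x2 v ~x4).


A Horn clause has at most one positive literal.
Clause 1: 1 positive lit(s) -> Horn
Clause 2: 1 positive lit(s) -> Horn
Clause 3: 1 positive lit(s) -> Horn
Clause 4: 2 positive lit(s) -> not Horn
Clause 5: 1 positive lit(s) -> Horn
Clause 6: 1 positive lit(s) -> Horn
Total Horn clauses = 5.

5


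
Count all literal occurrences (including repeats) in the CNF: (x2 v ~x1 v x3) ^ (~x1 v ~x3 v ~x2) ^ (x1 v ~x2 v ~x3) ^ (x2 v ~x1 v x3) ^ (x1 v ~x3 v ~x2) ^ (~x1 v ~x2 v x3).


Clause lengths: 3, 3, 3, 3, 3, 3.
Sum = 3 + 3 + 3 + 3 + 3 + 3 = 18.

18


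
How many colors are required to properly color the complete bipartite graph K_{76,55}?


K_{76,55} is bipartite by definition: the two parts are independent sets, with every edge crossing between them.
Color all vertices in one part with color 1 and all vertices in the other part with color 2.
Since the graph has at least one edge, one color does not suffice.
Chromatic number = 2.

2


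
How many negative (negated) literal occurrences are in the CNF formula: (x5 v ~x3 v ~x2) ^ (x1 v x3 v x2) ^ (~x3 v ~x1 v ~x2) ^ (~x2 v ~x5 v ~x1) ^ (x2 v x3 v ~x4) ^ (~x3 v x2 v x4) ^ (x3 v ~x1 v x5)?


Scan each clause for negated literals.
Clause 1: 2 negative; Clause 2: 0 negative; Clause 3: 3 negative; Clause 4: 3 negative; Clause 5: 1 negative; Clause 6: 1 negative; Clause 7: 1 negative.
Total negative literal occurrences = 11.

11


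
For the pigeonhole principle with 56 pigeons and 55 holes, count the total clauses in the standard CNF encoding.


The PHP encoding has two parts:
1) At-least-one-hole clauses: 56 (one per pigeon, each with 55 literals).
2) At-most-one-pigeon-per-hole clauses: 55 holes * C(56,2) = 55 * 1540 = 84700.
Total clauses = 56 + 84700 = 84756.

84756


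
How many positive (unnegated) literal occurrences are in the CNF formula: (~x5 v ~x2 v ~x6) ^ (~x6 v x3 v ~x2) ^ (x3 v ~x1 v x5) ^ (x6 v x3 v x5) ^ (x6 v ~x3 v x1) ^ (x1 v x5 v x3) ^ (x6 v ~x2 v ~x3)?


Scan each clause for unnegated literals.
Clause 1: 0 positive; Clause 2: 1 positive; Clause 3: 2 positive; Clause 4: 3 positive; Clause 5: 2 positive; Clause 6: 3 positive; Clause 7: 1 positive.
Total positive literal occurrences = 12.

12


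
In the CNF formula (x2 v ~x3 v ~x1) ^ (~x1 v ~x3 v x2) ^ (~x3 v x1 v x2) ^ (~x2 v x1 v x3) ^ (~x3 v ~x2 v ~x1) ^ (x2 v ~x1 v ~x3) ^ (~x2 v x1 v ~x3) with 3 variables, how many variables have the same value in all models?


Find all satisfying assignments: 3 model(s).
Check which variables have the same value in every model.
Fixed variables: x3=F.
Backbone size = 1.

1


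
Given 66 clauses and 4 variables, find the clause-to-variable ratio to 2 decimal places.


Clause-to-variable ratio = clauses / variables.
66 / 4 = 16.5.

16.5


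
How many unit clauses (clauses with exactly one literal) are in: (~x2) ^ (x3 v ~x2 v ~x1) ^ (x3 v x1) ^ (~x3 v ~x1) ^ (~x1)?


A unit clause contains exactly one literal.
Unit clauses found: (~x2), (~x1).
Count = 2.

2


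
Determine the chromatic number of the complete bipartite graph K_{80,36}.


K_{80,36} is bipartite by definition: the two parts are independent sets, with every edge crossing between them.
Color all vertices in one part with color 1 and all vertices in the other part with color 2.
Since the graph has at least one edge, one color does not suffice.
Chromatic number = 2.

2


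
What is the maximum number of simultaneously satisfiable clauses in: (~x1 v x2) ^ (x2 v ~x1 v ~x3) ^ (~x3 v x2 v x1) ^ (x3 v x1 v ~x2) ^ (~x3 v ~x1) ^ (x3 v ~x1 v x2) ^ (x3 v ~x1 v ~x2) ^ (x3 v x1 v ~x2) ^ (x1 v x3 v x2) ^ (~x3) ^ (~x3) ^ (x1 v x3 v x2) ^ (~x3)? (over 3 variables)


Enumerate all 8 truth assignments.
For each, count how many of the 13 clauses are satisfied.
The formula is not fully satisfiable, so the maximum is below 13.
Maximum simultaneously satisfiable clauses = 12.

12


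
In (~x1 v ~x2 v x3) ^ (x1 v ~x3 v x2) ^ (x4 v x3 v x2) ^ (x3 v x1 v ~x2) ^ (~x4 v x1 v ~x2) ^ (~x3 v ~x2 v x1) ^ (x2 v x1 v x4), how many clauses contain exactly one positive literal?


A definite clause has exactly one positive literal.
Clause 1: 1 positive -> definite
Clause 2: 2 positive -> not definite
Clause 3: 3 positive -> not definite
Clause 4: 2 positive -> not definite
Clause 5: 1 positive -> definite
Clause 6: 1 positive -> definite
Clause 7: 3 positive -> not definite
Definite clause count = 3.

3


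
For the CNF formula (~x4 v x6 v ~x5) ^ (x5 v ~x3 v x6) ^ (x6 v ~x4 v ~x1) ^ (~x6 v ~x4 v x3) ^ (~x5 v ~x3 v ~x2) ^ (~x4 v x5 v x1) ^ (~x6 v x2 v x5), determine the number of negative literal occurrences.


Scan each clause for negated literals.
Clause 1: 2 negative; Clause 2: 1 negative; Clause 3: 2 negative; Clause 4: 2 negative; Clause 5: 3 negative; Clause 6: 1 negative; Clause 7: 1 negative.
Total negative literal occurrences = 12.

12


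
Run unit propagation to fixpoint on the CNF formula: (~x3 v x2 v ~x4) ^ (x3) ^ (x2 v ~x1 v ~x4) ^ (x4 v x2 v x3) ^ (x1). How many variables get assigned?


Unit propagation repeatedly assigns the literal in any unit clause, then simplifies.
Assignments in order: x3 = T, x1 = T.
No further unit clauses remain.
Total variables assigned = 2.

2


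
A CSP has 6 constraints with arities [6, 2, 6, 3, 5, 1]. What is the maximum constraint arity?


The arities are: 6, 2, 6, 3, 5, 1.
Scan for the maximum value.
Maximum arity = 6.

6


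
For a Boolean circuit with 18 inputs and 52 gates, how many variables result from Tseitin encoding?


The Tseitin transformation introduces one auxiliary variable per gate.
Total variables = inputs + gates = 18 + 52 = 70.

70


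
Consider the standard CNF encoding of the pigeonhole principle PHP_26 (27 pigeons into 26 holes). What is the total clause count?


The PHP encoding has two parts:
1) At-least-one-hole clauses: 27 (one per pigeon, each with 26 literals).
2) At-most-one-pigeon-per-hole clauses: 26 holes * C(27,2) = 26 * 351 = 9126.
Total clauses = 27 + 9126 = 9153.

9153


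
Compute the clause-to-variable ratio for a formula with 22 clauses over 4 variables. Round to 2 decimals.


Clause-to-variable ratio = clauses / variables.
22 / 4 = 5.5.

5.5


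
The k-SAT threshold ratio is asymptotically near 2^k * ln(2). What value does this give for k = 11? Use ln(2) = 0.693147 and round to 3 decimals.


Using the asymptotic formula: threshold ~ 2^k * ln(2).
2^11 = 2048.
2048 * 0.693147 = 1419.565.

1419.565


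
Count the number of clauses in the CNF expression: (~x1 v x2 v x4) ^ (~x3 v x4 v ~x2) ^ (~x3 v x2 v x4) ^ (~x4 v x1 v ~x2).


Each group enclosed in parentheses joined by ^ is one clause.
Counting the conjuncts: 4 clauses.

4


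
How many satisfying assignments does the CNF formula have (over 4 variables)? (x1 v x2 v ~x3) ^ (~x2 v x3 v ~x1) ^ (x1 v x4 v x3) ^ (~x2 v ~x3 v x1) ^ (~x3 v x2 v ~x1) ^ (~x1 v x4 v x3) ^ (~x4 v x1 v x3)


Enumerate all 16 truth assignments over 4 variables.
Test each against every clause.
Satisfying assignments found: 3.

3


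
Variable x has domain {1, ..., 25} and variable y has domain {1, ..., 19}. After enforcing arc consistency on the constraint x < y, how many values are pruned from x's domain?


For the constraint x < y, x needs a supporting value in y's domain.
x can be at most 18 (one less than y's maximum).
Valid x values from domain: 18 out of 25.
Pruned = 25 - 18 = 7.

7


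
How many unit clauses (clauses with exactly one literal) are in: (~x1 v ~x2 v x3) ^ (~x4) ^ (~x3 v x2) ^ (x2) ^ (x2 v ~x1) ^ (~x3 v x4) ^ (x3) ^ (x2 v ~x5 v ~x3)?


A unit clause contains exactly one literal.
Unit clauses found: (~x4), (x2), (x3).
Count = 3.

3


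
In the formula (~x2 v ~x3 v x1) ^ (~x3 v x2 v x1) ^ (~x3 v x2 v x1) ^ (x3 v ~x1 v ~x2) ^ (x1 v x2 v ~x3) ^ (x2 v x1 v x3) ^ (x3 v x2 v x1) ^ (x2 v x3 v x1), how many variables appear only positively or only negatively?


A pure literal appears in only one polarity across all clauses.
No pure literals found.
Count = 0.

0


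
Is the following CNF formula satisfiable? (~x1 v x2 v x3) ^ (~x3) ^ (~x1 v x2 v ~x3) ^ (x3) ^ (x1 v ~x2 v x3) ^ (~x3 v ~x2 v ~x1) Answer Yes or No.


Check all 8 possible truth assignments.
Number of satisfying assignments found: 0.
The formula is unsatisfiable.

No


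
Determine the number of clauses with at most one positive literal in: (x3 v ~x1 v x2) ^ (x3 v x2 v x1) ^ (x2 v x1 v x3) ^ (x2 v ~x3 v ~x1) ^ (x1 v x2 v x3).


A Horn clause has at most one positive literal.
Clause 1: 2 positive lit(s) -> not Horn
Clause 2: 3 positive lit(s) -> not Horn
Clause 3: 3 positive lit(s) -> not Horn
Clause 4: 1 positive lit(s) -> Horn
Clause 5: 3 positive lit(s) -> not Horn
Total Horn clauses = 1.

1


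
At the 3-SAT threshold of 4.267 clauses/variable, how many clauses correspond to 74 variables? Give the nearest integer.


The 3-SAT phase transition occurs at approximately 4.267 clauses per variable.
m = 4.267 * 74 = 315.758.
Rounded to nearest integer: 316.

316


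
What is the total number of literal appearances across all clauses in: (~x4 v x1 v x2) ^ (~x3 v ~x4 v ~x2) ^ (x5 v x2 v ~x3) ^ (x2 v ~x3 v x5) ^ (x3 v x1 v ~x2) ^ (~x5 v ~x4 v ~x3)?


Clause lengths: 3, 3, 3, 3, 3, 3.
Sum = 3 + 3 + 3 + 3 + 3 + 3 = 18.

18


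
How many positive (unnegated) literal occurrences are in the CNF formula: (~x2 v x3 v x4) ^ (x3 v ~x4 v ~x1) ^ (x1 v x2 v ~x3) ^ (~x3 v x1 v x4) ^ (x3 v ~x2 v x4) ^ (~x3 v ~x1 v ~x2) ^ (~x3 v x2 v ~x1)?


Scan each clause for unnegated literals.
Clause 1: 2 positive; Clause 2: 1 positive; Clause 3: 2 positive; Clause 4: 2 positive; Clause 5: 2 positive; Clause 6: 0 positive; Clause 7: 1 positive.
Total positive literal occurrences = 10.

10


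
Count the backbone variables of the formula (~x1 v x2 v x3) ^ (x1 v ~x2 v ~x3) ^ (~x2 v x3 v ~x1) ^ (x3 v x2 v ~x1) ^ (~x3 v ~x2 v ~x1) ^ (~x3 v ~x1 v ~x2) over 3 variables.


Find all satisfying assignments: 4 model(s).
Check which variables have the same value in every model.
No variable is fixed across all models.
Backbone size = 0.

0


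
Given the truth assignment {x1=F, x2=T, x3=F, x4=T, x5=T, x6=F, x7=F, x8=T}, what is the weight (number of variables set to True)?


The weight is the number of variables assigned True.
True variables: x2, x4, x5, x8.
Weight = 4.

4


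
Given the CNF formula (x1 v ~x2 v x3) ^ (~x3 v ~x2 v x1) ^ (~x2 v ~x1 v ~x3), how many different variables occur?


Identify each distinct variable in the formula.
Variables found: x1, x2, x3.
Total distinct variables = 3.

3


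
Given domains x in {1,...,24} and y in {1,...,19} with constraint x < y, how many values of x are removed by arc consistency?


For the constraint x < y, x needs a supporting value in y's domain.
x can be at most 18 (one less than y's maximum).
Valid x values from domain: 18 out of 24.
Pruned = 24 - 18 = 6.

6


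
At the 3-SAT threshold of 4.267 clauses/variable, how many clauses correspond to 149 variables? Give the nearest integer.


The 3-SAT phase transition occurs at approximately 4.267 clauses per variable.
m = 4.267 * 149 = 635.783.
Rounded to nearest integer: 636.

636


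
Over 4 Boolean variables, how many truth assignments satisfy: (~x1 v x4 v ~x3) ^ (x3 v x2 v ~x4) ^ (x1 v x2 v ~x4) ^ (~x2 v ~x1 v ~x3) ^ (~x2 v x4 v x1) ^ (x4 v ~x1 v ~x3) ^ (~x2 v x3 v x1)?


Enumerate all 16 truth assignments over 4 variables.
Test each against every clause.
Satisfying assignments found: 7.

7


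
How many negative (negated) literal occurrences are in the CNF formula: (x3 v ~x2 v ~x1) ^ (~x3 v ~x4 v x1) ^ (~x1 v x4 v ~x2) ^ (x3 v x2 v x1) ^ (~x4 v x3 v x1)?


Scan each clause for negated literals.
Clause 1: 2 negative; Clause 2: 2 negative; Clause 3: 2 negative; Clause 4: 0 negative; Clause 5: 1 negative.
Total negative literal occurrences = 7.

7


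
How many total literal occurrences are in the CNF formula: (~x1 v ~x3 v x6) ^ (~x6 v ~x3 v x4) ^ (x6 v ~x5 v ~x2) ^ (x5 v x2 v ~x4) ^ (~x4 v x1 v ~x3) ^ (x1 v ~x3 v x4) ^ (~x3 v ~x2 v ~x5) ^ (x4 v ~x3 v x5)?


Clause lengths: 3, 3, 3, 3, 3, 3, 3, 3.
Sum = 3 + 3 + 3 + 3 + 3 + 3 + 3 + 3 = 24.

24


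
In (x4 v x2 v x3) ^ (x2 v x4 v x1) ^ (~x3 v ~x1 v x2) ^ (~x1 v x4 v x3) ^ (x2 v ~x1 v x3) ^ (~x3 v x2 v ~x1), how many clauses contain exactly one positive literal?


A definite clause has exactly one positive literal.
Clause 1: 3 positive -> not definite
Clause 2: 3 positive -> not definite
Clause 3: 1 positive -> definite
Clause 4: 2 positive -> not definite
Clause 5: 2 positive -> not definite
Clause 6: 1 positive -> definite
Definite clause count = 2.

2


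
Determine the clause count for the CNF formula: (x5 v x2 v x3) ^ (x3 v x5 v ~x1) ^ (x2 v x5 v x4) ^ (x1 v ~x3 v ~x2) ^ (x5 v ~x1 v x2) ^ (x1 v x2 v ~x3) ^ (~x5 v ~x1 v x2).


Each group enclosed in parentheses joined by ^ is one clause.
Counting the conjuncts: 7 clauses.

7


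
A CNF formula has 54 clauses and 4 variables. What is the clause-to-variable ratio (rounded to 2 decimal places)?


Clause-to-variable ratio = clauses / variables.
54 / 4 = 13.5.

13.5


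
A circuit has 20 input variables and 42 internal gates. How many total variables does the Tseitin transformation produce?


The Tseitin transformation introduces one auxiliary variable per gate.
Total variables = inputs + gates = 20 + 42 = 62.

62


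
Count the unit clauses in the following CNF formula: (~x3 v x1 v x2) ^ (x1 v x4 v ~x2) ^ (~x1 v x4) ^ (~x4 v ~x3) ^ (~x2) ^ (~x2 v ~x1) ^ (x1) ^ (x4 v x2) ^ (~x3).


A unit clause contains exactly one literal.
Unit clauses found: (~x2), (x1), (~x3).
Count = 3.

3


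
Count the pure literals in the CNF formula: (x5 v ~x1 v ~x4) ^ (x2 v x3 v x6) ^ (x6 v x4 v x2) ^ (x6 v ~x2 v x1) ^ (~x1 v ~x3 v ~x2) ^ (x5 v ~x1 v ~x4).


A pure literal appears in only one polarity across all clauses.
Pure literals: x5 (positive only), x6 (positive only).
Count = 2.

2


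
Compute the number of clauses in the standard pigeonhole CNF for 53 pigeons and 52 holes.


The PHP encoding has two parts:
1) At-least-one-hole clauses: 53 (one per pigeon, each with 52 literals).
2) At-most-one-pigeon-per-hole clauses: 52 holes * C(53,2) = 52 * 1378 = 71656.
Total clauses = 53 + 71656 = 71709.

71709


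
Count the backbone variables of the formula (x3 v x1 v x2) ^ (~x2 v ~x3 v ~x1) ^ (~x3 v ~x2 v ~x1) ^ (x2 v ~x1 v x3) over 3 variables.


Find all satisfying assignments: 5 model(s).
Check which variables have the same value in every model.
No variable is fixed across all models.
Backbone size = 0.

0


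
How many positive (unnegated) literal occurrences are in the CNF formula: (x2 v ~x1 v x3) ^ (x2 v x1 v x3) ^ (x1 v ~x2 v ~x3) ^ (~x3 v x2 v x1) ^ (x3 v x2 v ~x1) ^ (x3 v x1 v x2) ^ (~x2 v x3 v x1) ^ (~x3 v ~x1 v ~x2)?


Scan each clause for unnegated literals.
Clause 1: 2 positive; Clause 2: 3 positive; Clause 3: 1 positive; Clause 4: 2 positive; Clause 5: 2 positive; Clause 6: 3 positive; Clause 7: 2 positive; Clause 8: 0 positive.
Total positive literal occurrences = 15.

15


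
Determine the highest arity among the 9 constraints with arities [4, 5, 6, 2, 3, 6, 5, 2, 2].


The arities are: 4, 5, 6, 2, 3, 6, 5, 2, 2.
Scan for the maximum value.
Maximum arity = 6.

6


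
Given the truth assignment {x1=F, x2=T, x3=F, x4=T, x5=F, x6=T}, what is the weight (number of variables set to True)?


The weight is the number of variables assigned True.
True variables: x2, x4, x6.
Weight = 3.

3


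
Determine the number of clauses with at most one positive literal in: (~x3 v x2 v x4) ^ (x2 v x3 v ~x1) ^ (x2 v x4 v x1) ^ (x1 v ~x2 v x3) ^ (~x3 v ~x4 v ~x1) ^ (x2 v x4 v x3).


A Horn clause has at most one positive literal.
Clause 1: 2 positive lit(s) -> not Horn
Clause 2: 2 positive lit(s) -> not Horn
Clause 3: 3 positive lit(s) -> not Horn
Clause 4: 2 positive lit(s) -> not Horn
Clause 5: 0 positive lit(s) -> Horn
Clause 6: 3 positive lit(s) -> not Horn
Total Horn clauses = 1.

1


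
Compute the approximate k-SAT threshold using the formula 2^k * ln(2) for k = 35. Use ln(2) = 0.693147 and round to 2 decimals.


Using the asymptotic formula: threshold ~ 2^k * ln(2).
2^35 = 34359738368.
34359738368 * 0.693147 = 23816349570.56.

23816349570.56


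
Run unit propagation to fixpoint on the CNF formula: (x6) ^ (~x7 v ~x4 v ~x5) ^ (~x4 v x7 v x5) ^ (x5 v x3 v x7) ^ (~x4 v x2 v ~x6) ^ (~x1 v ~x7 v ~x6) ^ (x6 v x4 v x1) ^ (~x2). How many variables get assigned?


Unit propagation repeatedly assigns the literal in any unit clause, then simplifies.
Assignments in order: x6 = T, x2 = F, x4 = F.
No further unit clauses remain.
Total variables assigned = 3.

3


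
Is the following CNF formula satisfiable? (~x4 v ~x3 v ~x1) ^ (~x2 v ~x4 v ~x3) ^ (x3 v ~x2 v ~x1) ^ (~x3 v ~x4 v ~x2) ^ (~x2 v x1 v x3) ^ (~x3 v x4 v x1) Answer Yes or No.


Check all 16 possible truth assignments.
Number of satisfying assignments found: 7.
The formula is satisfiable.

Yes


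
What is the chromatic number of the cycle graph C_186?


A cycle on an even number of vertices is bipartite: alternate two colors around the cycle.
Since 186 is even, two colors suffice, and at least two are needed because the graph has edges.
Chromatic number = 2.

2


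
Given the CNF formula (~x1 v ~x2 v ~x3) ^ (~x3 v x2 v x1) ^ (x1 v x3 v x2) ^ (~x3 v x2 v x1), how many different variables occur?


Identify each distinct variable in the formula.
Variables found: x1, x2, x3.
Total distinct variables = 3.

3


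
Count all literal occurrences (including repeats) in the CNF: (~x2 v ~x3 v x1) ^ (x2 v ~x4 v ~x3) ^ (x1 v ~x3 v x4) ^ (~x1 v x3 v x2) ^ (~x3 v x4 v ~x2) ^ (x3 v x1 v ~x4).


Clause lengths: 3, 3, 3, 3, 3, 3.
Sum = 3 + 3 + 3 + 3 + 3 + 3 = 18.

18


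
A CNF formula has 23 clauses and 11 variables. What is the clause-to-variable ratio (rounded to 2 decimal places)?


Clause-to-variable ratio = clauses / variables.
23 / 11 = 2.09.

2.09


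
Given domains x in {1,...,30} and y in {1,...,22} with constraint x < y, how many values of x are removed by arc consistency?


For the constraint x < y, x needs a supporting value in y's domain.
x can be at most 21 (one less than y's maximum).
Valid x values from domain: 21 out of 30.
Pruned = 30 - 21 = 9.

9


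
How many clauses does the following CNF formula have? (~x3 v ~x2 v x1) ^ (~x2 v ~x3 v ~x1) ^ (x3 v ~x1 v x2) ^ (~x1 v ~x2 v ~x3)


Each group enclosed in parentheses joined by ^ is one clause.
Counting the conjuncts: 4 clauses.

4


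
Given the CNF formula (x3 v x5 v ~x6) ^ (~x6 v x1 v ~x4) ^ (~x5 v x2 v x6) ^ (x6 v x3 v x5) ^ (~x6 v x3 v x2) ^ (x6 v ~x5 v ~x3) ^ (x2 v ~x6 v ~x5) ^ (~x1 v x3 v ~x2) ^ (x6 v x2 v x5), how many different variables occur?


Identify each distinct variable in the formula.
Variables found: x1, x2, x3, x4, x5, x6.
Total distinct variables = 6.

6


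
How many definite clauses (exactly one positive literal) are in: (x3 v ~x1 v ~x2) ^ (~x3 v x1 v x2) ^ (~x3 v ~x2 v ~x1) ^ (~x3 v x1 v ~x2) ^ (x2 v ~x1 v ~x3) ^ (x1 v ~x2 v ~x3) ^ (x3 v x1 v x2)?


A definite clause has exactly one positive literal.
Clause 1: 1 positive -> definite
Clause 2: 2 positive -> not definite
Clause 3: 0 positive -> not definite
Clause 4: 1 positive -> definite
Clause 5: 1 positive -> definite
Clause 6: 1 positive -> definite
Clause 7: 3 positive -> not definite
Definite clause count = 4.

4


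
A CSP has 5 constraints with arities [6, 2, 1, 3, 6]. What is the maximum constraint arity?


The arities are: 6, 2, 1, 3, 6.
Scan for the maximum value.
Maximum arity = 6.

6


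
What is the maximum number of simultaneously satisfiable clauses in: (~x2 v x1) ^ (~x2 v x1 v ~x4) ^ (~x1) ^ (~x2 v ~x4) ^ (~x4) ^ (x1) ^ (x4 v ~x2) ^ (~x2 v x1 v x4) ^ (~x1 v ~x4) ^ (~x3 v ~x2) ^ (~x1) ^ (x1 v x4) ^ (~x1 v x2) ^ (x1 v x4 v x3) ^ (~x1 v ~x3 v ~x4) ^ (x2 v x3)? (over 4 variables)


Enumerate all 16 truth assignments.
For each, count how many of the 16 clauses are satisfied.
The formula is not fully satisfiable, so the maximum is below 16.
Maximum simultaneously satisfiable clauses = 14.

14


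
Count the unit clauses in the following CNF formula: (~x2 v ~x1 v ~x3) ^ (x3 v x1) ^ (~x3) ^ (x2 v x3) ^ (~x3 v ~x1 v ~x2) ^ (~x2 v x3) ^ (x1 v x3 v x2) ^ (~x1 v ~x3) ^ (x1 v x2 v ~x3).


A unit clause contains exactly one literal.
Unit clauses found: (~x3).
Count = 1.

1


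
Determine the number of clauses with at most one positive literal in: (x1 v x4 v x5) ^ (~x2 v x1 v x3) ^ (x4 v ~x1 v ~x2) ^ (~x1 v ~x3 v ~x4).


A Horn clause has at most one positive literal.
Clause 1: 3 positive lit(s) -> not Horn
Clause 2: 2 positive lit(s) -> not Horn
Clause 3: 1 positive lit(s) -> Horn
Clause 4: 0 positive lit(s) -> Horn
Total Horn clauses = 2.

2


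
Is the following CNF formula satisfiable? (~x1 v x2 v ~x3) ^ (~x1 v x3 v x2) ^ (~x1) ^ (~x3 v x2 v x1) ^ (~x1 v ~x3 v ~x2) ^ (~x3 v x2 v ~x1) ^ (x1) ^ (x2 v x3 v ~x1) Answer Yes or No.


Check all 8 possible truth assignments.
Number of satisfying assignments found: 0.
The formula is unsatisfiable.

No


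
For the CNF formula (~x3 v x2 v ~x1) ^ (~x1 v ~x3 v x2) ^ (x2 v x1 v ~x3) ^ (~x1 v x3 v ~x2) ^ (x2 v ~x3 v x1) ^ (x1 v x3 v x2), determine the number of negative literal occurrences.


Scan each clause for negated literals.
Clause 1: 2 negative; Clause 2: 2 negative; Clause 3: 1 negative; Clause 4: 2 negative; Clause 5: 1 negative; Clause 6: 0 negative.
Total negative literal occurrences = 8.

8


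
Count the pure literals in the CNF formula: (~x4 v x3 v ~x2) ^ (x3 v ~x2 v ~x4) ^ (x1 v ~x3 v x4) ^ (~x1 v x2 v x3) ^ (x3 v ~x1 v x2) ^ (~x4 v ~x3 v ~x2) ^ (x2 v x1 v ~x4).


A pure literal appears in only one polarity across all clauses.
No pure literals found.
Count = 0.

0


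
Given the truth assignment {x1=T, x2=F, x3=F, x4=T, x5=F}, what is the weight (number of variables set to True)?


The weight is the number of variables assigned True.
True variables: x1, x4.
Weight = 2.

2


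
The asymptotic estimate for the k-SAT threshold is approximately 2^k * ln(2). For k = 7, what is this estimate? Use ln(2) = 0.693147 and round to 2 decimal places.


Using the asymptotic formula: threshold ~ 2^k * ln(2).
2^7 = 128.
128 * 0.693147 = 88.72.

88.72


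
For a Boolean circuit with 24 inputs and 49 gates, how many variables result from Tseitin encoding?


The Tseitin transformation introduces one auxiliary variable per gate.
Total variables = inputs + gates = 24 + 49 = 73.

73


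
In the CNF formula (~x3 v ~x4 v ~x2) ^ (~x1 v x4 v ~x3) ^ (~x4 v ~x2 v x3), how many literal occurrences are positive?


Scan each clause for unnegated literals.
Clause 1: 0 positive; Clause 2: 1 positive; Clause 3: 1 positive.
Total positive literal occurrences = 2.

2


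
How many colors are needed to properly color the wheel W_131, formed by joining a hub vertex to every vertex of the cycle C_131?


W_131 consists of the cycle C_131 together with a hub vertex adjacent to every cycle vertex.
The cycle C_131 needs 3 colors (odd cycle -> 3).
The hub is adjacent to every cycle vertex, so it must receive a new color distinct from all of them.
Chromatic number = 3 + 1 = 4.

4


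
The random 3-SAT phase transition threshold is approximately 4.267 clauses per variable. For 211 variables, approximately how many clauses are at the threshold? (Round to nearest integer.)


The 3-SAT phase transition occurs at approximately 4.267 clauses per variable.
m = 4.267 * 211 = 900.337.
Rounded to nearest integer: 900.

900


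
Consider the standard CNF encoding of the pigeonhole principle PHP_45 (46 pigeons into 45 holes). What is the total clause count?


The PHP encoding has two parts:
1) At-least-one-hole clauses: 46 (one per pigeon, each with 45 literals).
2) At-most-one-pigeon-per-hole clauses: 45 holes * C(46,2) = 45 * 1035 = 46575.
Total clauses = 46 + 46575 = 46621.

46621


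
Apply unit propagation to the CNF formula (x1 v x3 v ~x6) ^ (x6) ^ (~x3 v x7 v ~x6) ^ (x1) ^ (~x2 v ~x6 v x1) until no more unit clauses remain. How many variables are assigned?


Unit propagation repeatedly assigns the literal in any unit clause, then simplifies.
Assignments in order: x6 = T, x1 = T.
No further unit clauses remain.
Total variables assigned = 2.

2


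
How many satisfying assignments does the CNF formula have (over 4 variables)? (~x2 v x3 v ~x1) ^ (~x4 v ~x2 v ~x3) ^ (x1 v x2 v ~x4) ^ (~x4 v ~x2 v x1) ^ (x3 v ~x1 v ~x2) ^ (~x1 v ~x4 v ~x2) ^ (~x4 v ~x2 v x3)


Enumerate all 16 truth assignments over 4 variables.
Test each against every clause.
Satisfying assignments found: 9.

9


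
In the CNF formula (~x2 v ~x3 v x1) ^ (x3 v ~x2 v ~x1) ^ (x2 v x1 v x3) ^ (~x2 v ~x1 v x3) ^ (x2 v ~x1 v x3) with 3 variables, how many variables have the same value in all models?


Find all satisfying assignments: 4 model(s).
Check which variables have the same value in every model.
No variable is fixed across all models.
Backbone size = 0.

0


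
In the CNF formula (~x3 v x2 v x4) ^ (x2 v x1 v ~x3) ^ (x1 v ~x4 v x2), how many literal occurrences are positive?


Scan each clause for unnegated literals.
Clause 1: 2 positive; Clause 2: 2 positive; Clause 3: 2 positive.
Total positive literal occurrences = 6.

6


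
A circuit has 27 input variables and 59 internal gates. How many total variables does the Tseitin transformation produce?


The Tseitin transformation introduces one auxiliary variable per gate.
Total variables = inputs + gates = 27 + 59 = 86.

86


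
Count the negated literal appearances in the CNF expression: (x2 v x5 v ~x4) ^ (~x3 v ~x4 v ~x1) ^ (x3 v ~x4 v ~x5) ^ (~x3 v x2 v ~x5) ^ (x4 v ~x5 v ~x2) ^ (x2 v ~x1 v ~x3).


Scan each clause for negated literals.
Clause 1: 1 negative; Clause 2: 3 negative; Clause 3: 2 negative; Clause 4: 2 negative; Clause 5: 2 negative; Clause 6: 2 negative.
Total negative literal occurrences = 12.

12


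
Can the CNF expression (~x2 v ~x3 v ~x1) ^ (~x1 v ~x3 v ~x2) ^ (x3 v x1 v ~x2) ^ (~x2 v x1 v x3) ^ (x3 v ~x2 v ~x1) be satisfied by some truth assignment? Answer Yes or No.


Check all 8 possible truth assignments.
Number of satisfying assignments found: 5.
The formula is satisfiable.

Yes


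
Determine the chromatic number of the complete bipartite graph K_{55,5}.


K_{55,5} is bipartite by definition: the two parts are independent sets, with every edge crossing between them.
Color all vertices in one part with color 1 and all vertices in the other part with color 2.
Since the graph has at least one edge, one color does not suffice.
Chromatic number = 2.

2


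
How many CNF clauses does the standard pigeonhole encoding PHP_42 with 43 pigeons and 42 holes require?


The PHP encoding has two parts:
1) At-least-one-hole clauses: 43 (one per pigeon, each with 42 literals).
2) At-most-one-pigeon-per-hole clauses: 42 holes * C(43,2) = 42 * 903 = 37926.
Total clauses = 43 + 37926 = 37969.

37969


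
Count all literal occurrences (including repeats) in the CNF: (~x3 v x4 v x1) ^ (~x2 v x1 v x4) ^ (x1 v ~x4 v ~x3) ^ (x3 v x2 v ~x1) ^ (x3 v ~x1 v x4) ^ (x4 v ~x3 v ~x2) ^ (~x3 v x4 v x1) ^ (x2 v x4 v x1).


Clause lengths: 3, 3, 3, 3, 3, 3, 3, 3.
Sum = 3 + 3 + 3 + 3 + 3 + 3 + 3 + 3 = 24.

24


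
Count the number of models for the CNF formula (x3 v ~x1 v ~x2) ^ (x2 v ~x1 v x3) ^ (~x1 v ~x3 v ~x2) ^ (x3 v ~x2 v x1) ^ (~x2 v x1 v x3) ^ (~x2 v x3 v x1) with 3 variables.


Enumerate all 8 truth assignments over 3 variables.
Test each against every clause.
Satisfying assignments found: 4.

4


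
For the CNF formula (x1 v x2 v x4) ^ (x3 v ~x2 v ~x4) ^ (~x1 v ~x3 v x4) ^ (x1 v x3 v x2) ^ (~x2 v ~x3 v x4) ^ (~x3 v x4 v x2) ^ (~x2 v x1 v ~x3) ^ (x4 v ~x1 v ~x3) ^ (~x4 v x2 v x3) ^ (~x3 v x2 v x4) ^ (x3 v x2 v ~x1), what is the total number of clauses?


Each group enclosed in parentheses joined by ^ is one clause.
Counting the conjuncts: 11 clauses.

11


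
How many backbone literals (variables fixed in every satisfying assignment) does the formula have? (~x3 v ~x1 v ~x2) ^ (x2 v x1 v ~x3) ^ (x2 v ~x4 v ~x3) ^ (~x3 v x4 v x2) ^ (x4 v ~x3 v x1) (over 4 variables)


Find all satisfying assignments: 9 model(s).
Check which variables have the same value in every model.
No variable is fixed across all models.
Backbone size = 0.

0


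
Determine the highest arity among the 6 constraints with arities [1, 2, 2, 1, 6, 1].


The arities are: 1, 2, 2, 1, 6, 1.
Scan for the maximum value.
Maximum arity = 6.

6


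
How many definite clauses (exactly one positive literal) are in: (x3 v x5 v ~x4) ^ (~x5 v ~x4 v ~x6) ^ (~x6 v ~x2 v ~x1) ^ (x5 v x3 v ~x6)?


A definite clause has exactly one positive literal.
Clause 1: 2 positive -> not definite
Clause 2: 0 positive -> not definite
Clause 3: 0 positive -> not definite
Clause 4: 2 positive -> not definite
Definite clause count = 0.

0


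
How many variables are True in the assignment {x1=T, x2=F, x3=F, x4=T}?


The weight is the number of variables assigned True.
True variables: x1, x4.
Weight = 2.

2


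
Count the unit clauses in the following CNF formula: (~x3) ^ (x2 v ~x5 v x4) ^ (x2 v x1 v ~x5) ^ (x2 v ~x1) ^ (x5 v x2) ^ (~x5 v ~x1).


A unit clause contains exactly one literal.
Unit clauses found: (~x3).
Count = 1.

1


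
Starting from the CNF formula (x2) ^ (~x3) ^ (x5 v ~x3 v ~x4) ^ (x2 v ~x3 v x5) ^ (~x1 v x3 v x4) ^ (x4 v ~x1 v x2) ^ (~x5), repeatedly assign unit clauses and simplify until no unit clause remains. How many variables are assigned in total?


Unit propagation repeatedly assigns the literal in any unit clause, then simplifies.
Assignments in order: x2 = T, x3 = F, x5 = F.
No further unit clauses remain.
Total variables assigned = 3.

3


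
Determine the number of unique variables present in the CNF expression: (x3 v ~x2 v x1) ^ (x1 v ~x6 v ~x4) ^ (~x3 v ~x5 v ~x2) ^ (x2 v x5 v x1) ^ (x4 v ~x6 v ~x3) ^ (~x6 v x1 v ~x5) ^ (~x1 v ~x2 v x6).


Identify each distinct variable in the formula.
Variables found: x1, x2, x3, x4, x5, x6.
Total distinct variables = 6.

6


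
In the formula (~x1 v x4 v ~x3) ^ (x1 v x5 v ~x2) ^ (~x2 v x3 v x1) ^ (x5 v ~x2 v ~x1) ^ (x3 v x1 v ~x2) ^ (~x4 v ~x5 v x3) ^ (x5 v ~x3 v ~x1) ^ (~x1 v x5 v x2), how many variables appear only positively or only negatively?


A pure literal appears in only one polarity across all clauses.
No pure literals found.
Count = 0.

0


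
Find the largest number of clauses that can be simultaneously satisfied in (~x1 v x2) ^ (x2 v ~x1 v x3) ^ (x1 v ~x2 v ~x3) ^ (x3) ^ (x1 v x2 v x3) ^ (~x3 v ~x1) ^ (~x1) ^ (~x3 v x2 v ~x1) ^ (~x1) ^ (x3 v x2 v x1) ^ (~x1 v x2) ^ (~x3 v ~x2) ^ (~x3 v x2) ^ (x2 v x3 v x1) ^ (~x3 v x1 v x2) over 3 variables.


Enumerate all 8 truth assignments.
For each, count how many of the 15 clauses are satisfied.
The formula is not fully satisfiable, so the maximum is below 15.
Maximum simultaneously satisfiable clauses = 14.

14


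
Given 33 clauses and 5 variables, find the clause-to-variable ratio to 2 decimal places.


Clause-to-variable ratio = clauses / variables.
33 / 5 = 6.6.

6.6


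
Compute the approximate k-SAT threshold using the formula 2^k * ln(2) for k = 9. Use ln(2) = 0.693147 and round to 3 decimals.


Using the asymptotic formula: threshold ~ 2^k * ln(2).
2^9 = 512.
512 * 0.693147 = 354.891.

354.891


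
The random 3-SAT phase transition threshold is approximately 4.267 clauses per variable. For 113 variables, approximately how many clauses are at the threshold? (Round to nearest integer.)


The 3-SAT phase transition occurs at approximately 4.267 clauses per variable.
m = 4.267 * 113 = 482.171.
Rounded to nearest integer: 482.

482


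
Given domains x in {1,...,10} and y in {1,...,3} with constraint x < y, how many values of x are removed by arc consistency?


For the constraint x < y, x needs a supporting value in y's domain.
x can be at most 2 (one less than y's maximum).
Valid x values from domain: 2 out of 10.
Pruned = 10 - 2 = 8.

8


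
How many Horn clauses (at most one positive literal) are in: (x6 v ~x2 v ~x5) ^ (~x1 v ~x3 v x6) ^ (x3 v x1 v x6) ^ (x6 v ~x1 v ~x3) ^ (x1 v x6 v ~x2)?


A Horn clause has at most one positive literal.
Clause 1: 1 positive lit(s) -> Horn
Clause 2: 1 positive lit(s) -> Horn
Clause 3: 3 positive lit(s) -> not Horn
Clause 4: 1 positive lit(s) -> Horn
Clause 5: 2 positive lit(s) -> not Horn
Total Horn clauses = 3.

3


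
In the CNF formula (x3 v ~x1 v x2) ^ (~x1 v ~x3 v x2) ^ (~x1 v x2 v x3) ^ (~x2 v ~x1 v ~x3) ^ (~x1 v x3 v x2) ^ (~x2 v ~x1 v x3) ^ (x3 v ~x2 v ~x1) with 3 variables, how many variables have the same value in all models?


Find all satisfying assignments: 4 model(s).
Check which variables have the same value in every model.
Fixed variables: x1=F.
Backbone size = 1.

1


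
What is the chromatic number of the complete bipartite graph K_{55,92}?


K_{55,92} is bipartite by definition: the two parts are independent sets, with every edge crossing between them.
Color all vertices in one part with color 1 and all vertices in the other part with color 2.
Since the graph has at least one edge, one color does not suffice.
Chromatic number = 2.

2


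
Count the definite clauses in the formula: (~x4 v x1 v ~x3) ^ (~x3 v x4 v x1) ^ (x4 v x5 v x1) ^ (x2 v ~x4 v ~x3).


A definite clause has exactly one positive literal.
Clause 1: 1 positive -> definite
Clause 2: 2 positive -> not definite
Clause 3: 3 positive -> not definite
Clause 4: 1 positive -> definite
Definite clause count = 2.

2


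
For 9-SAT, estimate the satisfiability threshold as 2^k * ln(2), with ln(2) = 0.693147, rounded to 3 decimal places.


Using the asymptotic formula: threshold ~ 2^k * ln(2).
2^9 = 512.
512 * 0.693147 = 354.891.

354.891


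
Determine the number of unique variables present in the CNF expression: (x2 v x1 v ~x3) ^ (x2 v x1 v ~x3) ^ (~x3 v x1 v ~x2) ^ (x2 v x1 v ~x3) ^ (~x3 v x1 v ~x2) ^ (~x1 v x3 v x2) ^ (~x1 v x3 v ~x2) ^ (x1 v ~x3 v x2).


Identify each distinct variable in the formula.
Variables found: x1, x2, x3.
Total distinct variables = 3.

3


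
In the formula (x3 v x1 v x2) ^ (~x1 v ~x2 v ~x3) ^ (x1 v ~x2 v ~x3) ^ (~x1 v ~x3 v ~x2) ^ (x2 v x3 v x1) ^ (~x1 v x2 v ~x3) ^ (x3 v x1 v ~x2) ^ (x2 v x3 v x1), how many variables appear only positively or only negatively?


A pure literal appears in only one polarity across all clauses.
No pure literals found.
Count = 0.

0


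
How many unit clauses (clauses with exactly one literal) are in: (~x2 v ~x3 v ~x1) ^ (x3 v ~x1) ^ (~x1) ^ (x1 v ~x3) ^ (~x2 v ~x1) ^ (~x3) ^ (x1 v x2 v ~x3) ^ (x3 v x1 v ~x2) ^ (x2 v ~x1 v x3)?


A unit clause contains exactly one literal.
Unit clauses found: (~x1), (~x3).
Count = 2.

2


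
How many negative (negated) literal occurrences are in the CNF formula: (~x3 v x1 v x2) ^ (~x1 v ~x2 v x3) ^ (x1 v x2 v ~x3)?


Scan each clause for negated literals.
Clause 1: 1 negative; Clause 2: 2 negative; Clause 3: 1 negative.
Total negative literal occurrences = 4.

4


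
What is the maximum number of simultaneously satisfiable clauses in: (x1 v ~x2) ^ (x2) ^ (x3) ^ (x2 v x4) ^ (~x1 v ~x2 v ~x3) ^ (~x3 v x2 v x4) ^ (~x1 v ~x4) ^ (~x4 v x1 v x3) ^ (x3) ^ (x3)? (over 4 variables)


Enumerate all 16 truth assignments.
For each, count how many of the 10 clauses are satisfied.
The formula is not fully satisfiable, so the maximum is below 10.
Maximum simultaneously satisfiable clauses = 9.

9
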